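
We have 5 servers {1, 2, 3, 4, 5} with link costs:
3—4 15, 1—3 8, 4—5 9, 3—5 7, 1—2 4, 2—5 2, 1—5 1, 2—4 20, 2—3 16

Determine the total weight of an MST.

Kruskal's algorithm — process edges by increasing weight (ties by edge label):
1—5 (1): add — endpoints in different components.
2—5 (2): add — endpoints in different components.
1—2 (4): skip — 1 and 2 already connected.
3—5 (7): add — endpoints in different components.
1—3 (8): skip — 1 and 3 already connected.
4—5 (9): add — endpoints in different components.
MST edges: 1—5, 2—5, 3—5, 4—5; total weight 1+2+7+9 = 19.

19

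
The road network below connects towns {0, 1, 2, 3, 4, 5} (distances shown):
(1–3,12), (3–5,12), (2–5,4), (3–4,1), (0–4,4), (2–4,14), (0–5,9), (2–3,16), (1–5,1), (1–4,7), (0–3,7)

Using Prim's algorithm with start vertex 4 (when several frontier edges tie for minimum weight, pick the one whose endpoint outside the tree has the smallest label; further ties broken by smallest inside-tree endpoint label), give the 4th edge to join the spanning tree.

Prim's algorithm from 4:
Step 1: frontier [3–4 1, 0–4 4, 1–4 7, 2–4 14] → take 3–4 (1); add 3.
Step 2: frontier [0–3 7, 1–3 12, 3–5 12, 2–3 16, 0–4 4, 1–4 7, 2–4 14] → take 0–4 (4); add 0.
Step 3: frontier [0–5 9, 1–3 12, 3–5 12, 2–3 16, 1–4 7, 2–4 14] → take 1–4 (7); add 1.
Step 4: frontier [0–5 9, 1–5 1, 3–5 12, 2–3 16, 2–4 14] → take 1–5 (1); add 5.
Step 5: frontier [2–3 16, 2–4 14, 2–5 4] → take 2–5 (4); add 2.
The 4th edge added is 1–5.

1-5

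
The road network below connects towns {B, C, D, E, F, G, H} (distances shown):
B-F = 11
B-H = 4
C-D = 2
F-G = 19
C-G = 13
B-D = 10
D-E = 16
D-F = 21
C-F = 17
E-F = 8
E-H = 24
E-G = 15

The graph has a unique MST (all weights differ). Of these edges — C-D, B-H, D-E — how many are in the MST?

2

Kruskal: consider edges lightest-first.
C-D (2): add. Components now {B} {C,D} {E} {F} {G} {H}
B-H (4): add. Components now {B,H} {C,D} {E} {F} {G}
E-F (8): add. Components now {B,H} {C,D} {E,F} {G}
B-D (10): add. Components now {B,C,D,H} {E,F} {G}
B-F (11): add. Components now {B,C,D,E,F,H} {G}
C-G (13): add. Components now {B,C,D,E,F,G,H}
MST edge set: {C-D, B-H, E-F, B-D, B-F, C-G}.
Of the listed edges, {C-D, B-H} are in the MST → 2.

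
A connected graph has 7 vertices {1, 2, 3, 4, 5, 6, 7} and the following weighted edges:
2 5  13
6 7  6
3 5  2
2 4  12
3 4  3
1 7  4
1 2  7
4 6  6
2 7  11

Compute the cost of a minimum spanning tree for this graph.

28

Grow the tree from 5 using Prim:
Step 1: cheapest edge leaving the tree is 3 5 (2); add 3.
Step 2: cheapest edge leaving the tree is 3 4 (3); add 4.
Step 3: cheapest edge leaving the tree is 4 6 (6); add 6.
Step 4: cheapest edge leaving the tree is 6 7 (6); add 7.
Step 5: cheapest edge leaving the tree is 1 7 (4); add 1.
Step 6: cheapest edge leaving the tree is 1 2 (7); add 2.
MST edges: 3 5, 3 4, 4 6, 6 7, 1 7, 1 2; total weight 2+3+6+6+4+7 = 28.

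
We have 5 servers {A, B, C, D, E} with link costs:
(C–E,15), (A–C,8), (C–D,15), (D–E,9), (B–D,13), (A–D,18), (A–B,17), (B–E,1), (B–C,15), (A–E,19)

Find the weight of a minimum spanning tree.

33

Prim's algorithm from A:
Step 1: cheapest edge leaving the tree is A–C (8); add C.
Step 2: cheapest edge leaving the tree is B–C (15); add B.
Step 3: cheapest edge leaving the tree is B–E (1); add E.
Step 4: cheapest edge leaving the tree is D–E (9); add D.
MST edges: A–C, B–C, B–E, D–E; total weight 8+15+1+9 = 33.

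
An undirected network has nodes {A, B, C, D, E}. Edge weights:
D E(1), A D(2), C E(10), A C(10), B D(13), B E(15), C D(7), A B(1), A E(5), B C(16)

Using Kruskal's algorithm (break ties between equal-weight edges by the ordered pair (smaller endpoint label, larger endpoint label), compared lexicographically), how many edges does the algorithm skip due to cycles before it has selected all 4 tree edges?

Kruskal's algorithm — process edges by increasing weight (ties by edge label):
A B (1): add. Components now {A,B} {C} {D} {E}
D E (1): add. Components now {A,B} {C} {D,E}
A D (2): add. Components now {A,B,D,E} {C}
A E (5): skip — A and E already connected.
C D (7): add. Components now {A,B,C,D,E}
Edges rejected before the tree was complete: 1.

1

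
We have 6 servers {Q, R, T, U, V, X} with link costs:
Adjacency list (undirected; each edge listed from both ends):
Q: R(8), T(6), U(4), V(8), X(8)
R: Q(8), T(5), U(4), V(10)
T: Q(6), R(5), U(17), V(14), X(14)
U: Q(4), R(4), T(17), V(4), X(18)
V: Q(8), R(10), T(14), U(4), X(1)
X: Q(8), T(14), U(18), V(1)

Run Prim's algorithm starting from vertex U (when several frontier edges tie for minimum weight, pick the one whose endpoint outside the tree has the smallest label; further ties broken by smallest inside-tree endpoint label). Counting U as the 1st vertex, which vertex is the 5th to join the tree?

X

Grow the tree from U using Prim:
Step 1: cheapest edge leaving the tree is Q U (4); add Q.
Step 2: cheapest edge leaving the tree is R U (4); add R.
Step 3: cheapest edge leaving the tree is U V (4); add V.
Step 4: cheapest edge leaving the tree is V X (1); add X.
Step 5: cheapest edge leaving the tree is R T (5); add T.
Vertex order: U, Q, R, V, X, T. The 5th vertex is X.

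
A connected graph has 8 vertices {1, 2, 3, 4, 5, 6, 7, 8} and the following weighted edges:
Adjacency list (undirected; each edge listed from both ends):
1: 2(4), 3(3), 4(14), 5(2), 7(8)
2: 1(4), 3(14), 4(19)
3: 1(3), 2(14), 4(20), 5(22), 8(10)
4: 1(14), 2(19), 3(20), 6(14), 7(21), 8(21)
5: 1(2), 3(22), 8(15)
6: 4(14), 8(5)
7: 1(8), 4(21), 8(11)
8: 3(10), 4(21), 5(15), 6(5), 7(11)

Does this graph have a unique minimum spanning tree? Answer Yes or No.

Kruskal's algorithm — process edges by increasing weight (ties by edge label):
1 5 (2): add — endpoints in different components.
1 3 (3): add — endpoints in different components.
1 2 (4): add — endpoints in different components.
6 8 (5): add — endpoints in different components.
1 7 (8): add — endpoints in different components.
3 8 (10): add — endpoints in different components.
7 8 (11): skip — 7 and 8 already connected.
1 4 (14): add — endpoints in different components.
Non-tree edge 4 6 has weight 14, equal to the heaviest edge on its tree cycle — swapping gives another MST of the same weight. Not unique.

No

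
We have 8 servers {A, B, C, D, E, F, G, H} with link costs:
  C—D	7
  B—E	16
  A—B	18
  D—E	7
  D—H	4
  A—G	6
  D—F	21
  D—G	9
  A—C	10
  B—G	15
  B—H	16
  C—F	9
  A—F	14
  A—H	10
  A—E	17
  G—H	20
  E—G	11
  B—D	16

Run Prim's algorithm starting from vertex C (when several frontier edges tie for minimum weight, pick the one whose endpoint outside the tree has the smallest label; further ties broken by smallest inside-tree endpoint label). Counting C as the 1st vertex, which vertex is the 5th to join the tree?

Grow the tree from C using Prim:
Step 1: cheapest edge leaving the tree is C—D (7); add D.
Step 2: cheapest edge leaving the tree is D—H (4); add H.
Step 3: cheapest edge leaving the tree is D—E (7); add E.
Step 4: cheapest edge leaving the tree is C—F (9); add F.
Step 5: cheapest edge leaving the tree is D—G (9); add G.
Step 6: cheapest edge leaving the tree is A—G (6); add A.
Step 7: cheapest edge leaving the tree is B—G (15); add B.
Vertex order: C, D, H, E, F, G, A, B. The 5th vertex is F.

F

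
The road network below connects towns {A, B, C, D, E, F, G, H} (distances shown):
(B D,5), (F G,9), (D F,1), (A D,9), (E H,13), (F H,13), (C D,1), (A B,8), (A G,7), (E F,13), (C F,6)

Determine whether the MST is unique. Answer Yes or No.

No

Kruskal's algorithm — process edges by increasing weight (ties by edge label):
C D (1): add — endpoints in different components.
D F (1): add — endpoints in different components.
B D (5): add — endpoints in different components.
C F (6): skip — C and F already connected.
A G (7): add — endpoints in different components.
A B (8): add — endpoints in different components.
A D (9): skip — A and D already connected.
F G (9): skip — F and G already connected.
E F (13): add — endpoints in different components.
E H (13): add — endpoints in different components.
Non-tree edge F H has weight 13, equal to the heaviest edge on its tree cycle — swapping gives another MST of the same weight. Not unique.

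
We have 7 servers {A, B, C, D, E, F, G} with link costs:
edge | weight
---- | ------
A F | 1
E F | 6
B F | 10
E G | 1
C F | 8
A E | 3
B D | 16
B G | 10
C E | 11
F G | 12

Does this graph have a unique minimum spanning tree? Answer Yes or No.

Sort edges by weight, then run Kruskal:
A F (1): add — endpoints in different components.
E G (1): add — endpoints in different components.
A E (3): add — endpoints in different components.
E F (6): skip — E and F already connected.
C F (8): add — endpoints in different components.
B F (10): add — endpoints in different components.
B G (10): skip — B and G already connected.
C E (11): skip — C and E already connected.
F G (12): skip — F and G already connected.
B D (16): add — endpoints in different components.
Non-tree edge B G has weight 10, equal to the heaviest edge on its tree cycle — swapping gives another MST of the same weight. Not unique.

No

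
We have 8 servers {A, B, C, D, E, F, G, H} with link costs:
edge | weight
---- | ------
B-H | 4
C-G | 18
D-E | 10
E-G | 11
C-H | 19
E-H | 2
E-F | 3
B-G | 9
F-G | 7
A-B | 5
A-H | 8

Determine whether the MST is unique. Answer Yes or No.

Kruskal's algorithm — process edges by increasing weight (ties by edge label):
E-H (2): add — endpoints in different components.
E-F (3): add — endpoints in different components.
B-H (4): add — endpoints in different components.
A-B (5): add — endpoints in different components.
F-G (7): add — endpoints in different components.
A-H (8): skip — A and H already connected.
B-G (9): skip — B and G already connected.
D-E (10): add — endpoints in different components.
E-G (11): skip — E and G already connected.
C-G (18): add — endpoints in different components.
Every non-tree edge has weight strictly greater than the heaviest edge on the tree path between its endpoints, so the MST is unique.

Yes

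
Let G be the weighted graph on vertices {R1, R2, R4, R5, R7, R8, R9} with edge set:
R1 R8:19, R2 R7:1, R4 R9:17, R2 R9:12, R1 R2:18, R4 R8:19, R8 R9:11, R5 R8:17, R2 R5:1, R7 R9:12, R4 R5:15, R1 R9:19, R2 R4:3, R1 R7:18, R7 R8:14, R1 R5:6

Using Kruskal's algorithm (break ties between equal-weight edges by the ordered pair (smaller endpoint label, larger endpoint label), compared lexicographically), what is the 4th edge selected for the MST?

Kruskal's algorithm — process edges by increasing weight (ties by edge label):
R2 R5 (1): add. Components now {R1} {R2,R5} {R9} {R8} {R7} {R4}
R2 R7 (1): add. Components now {R1} {R2,R5,R7} {R9} {R8} {R4}
R2 R4 (3): add. Components now {R1} {R2,R4,R5,R7} {R9} {R8}
R1 R5 (6): add. Components now {R1,R2,R4,R5,R7} {R9} {R8}
R8 R9 (11): add. Components now {R1,R2,R4,R5,R7} {R8,R9}
R2 R9 (12): add. Components now {R1,R2,R4,R5,R7,R8,R9}
The 4th edge added is R1 R5.

R1-R5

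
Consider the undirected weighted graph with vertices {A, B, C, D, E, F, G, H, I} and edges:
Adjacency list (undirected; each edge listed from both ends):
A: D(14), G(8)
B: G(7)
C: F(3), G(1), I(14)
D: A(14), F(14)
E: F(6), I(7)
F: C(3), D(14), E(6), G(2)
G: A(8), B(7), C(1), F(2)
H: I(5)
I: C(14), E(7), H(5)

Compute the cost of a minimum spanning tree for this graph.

50

Prim's algorithm from H:
Step 1: cheapest edge leaving the tree is H I (5); add I.
Step 2: cheapest edge leaving the tree is E I (7); add E.
Step 3: cheapest edge leaving the tree is E F (6); add F.
Step 4: cheapest edge leaving the tree is F G (2); add G.
Step 5: cheapest edge leaving the tree is C G (1); add C.
Step 6: cheapest edge leaving the tree is B G (7); add B.
Step 7: cheapest edge leaving the tree is A G (8); add A.
Step 8: cheapest edge leaving the tree is A D (14); add D.
MST edges: H I, E I, E F, F G, C G, B G, A G, A D; total weight 5+7+6+2+1+7+8+14 = 50.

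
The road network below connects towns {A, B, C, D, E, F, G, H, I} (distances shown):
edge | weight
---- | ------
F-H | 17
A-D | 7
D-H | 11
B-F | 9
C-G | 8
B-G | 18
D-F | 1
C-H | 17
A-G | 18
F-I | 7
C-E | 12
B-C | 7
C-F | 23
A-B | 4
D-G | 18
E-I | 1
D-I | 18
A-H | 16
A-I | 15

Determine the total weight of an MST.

Grow the tree from B using Prim:
Step 1: cheapest edge leaving the tree is A-B (4); add A.
Step 2: cheapest edge leaving the tree is B-C (7); add C.
Step 3: cheapest edge leaving the tree is A-D (7); add D.
Step 4: cheapest edge leaving the tree is D-F (1); add F.
Step 5: cheapest edge leaving the tree is F-I (7); add I.
Step 6: cheapest edge leaving the tree is E-I (1); add E.
Step 7: cheapest edge leaving the tree is C-G (8); add G.
Step 8: cheapest edge leaving the tree is D-H (11); add H.
MST edges: A-B, B-C, A-D, D-F, F-I, E-I, C-G, D-H; total weight 4+7+7+1+7+1+8+11 = 46.

46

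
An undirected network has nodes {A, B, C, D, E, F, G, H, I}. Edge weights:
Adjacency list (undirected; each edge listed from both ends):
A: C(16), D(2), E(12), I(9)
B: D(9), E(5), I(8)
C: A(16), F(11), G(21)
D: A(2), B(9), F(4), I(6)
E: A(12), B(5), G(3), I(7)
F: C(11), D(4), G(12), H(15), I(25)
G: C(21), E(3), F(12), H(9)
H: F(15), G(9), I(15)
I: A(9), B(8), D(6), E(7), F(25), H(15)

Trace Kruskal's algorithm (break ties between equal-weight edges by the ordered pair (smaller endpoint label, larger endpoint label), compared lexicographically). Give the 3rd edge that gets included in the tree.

D-F

Sort edges by weight, then run Kruskal:
A–D (2): add — endpoints in different components.
E–G (3): add — endpoints in different components.
D–F (4): add — endpoints in different components.
B–E (5): add — endpoints in different components.
D–I (6): add — endpoints in different components.
E–I (7): add — endpoints in different components.
B–I (8): skip — B and I already connected.
A–I (9): skip — A and I already connected.
B–D (9): skip — B and D already connected.
G–H (9): add — endpoints in different components.
C–F (11): add — endpoints in different components.
The 3rd edge added is D–F.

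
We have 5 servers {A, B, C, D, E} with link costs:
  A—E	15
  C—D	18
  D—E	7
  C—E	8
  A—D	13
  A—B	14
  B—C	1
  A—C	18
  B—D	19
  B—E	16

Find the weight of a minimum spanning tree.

Kruskal's algorithm — process edges by increasing weight (ties by edge label):
B—C (1): add. Components now {A} {B,C} {D} {E}
D—E (7): add. Components now {A} {B,C} {D,E}
C—E (8): add. Components now {A} {B,C,D,E}
A—D (13): add. Components now {A,B,C,D,E}
MST edges: B—C, D—E, C—E, A—D; total weight 1+7+8+13 = 29.

29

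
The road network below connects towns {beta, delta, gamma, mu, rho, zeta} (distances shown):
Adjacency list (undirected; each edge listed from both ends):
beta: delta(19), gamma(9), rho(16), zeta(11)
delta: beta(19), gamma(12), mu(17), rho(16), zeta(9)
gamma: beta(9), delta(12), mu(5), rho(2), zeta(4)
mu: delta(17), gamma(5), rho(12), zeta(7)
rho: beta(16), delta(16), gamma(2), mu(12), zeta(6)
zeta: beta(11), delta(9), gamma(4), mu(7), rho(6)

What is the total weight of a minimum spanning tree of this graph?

Prim, starting at mu.
Step 1: frontier [gamma-mu 5, mu-zeta 7, mu-rho 12, delta-mu 17] → take gamma-mu (5); add gamma.
Step 2: frontier [gamma-rho 2, gamma-zeta 4, beta-gamma 9, delta-gamma 12, mu-zeta 7, mu-rho 12, delta-mu 17] → take gamma-rho (2); add rho.
Step 3: frontier [gamma-zeta 4, beta-gamma 9, delta-gamma 12, mu-zeta 7, delta-mu 17, rho-zeta 6, beta-rho 16, delta-rho 16] → take gamma-zeta (4); add zeta.
Step 4: frontier [beta-gamma 9, delta-gamma 12, delta-mu 17, beta-rho 16, delta-rho 16, delta-zeta 9, beta-zeta 11] → take beta-gamma (9); add beta.
Step 5: frontier [beta-delta 19, delta-gamma 12, delta-mu 17, delta-rho 16, delta-zeta 9] → take delta-zeta (9); add delta.
MST edges: gamma-mu, gamma-rho, gamma-zeta, beta-gamma, delta-zeta; total weight 5+2+4+9+9 = 29.

29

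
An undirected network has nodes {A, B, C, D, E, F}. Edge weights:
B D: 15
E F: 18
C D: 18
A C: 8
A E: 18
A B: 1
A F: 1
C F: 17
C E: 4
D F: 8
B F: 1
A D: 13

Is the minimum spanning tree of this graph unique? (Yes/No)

Sort edges by weight, then run Kruskal:
A B (1): add. Components now {A,B} {C} {D} {E} {F}
A F (1): add. Components now {A,B,F} {C} {D} {E}
B F (1): skip — B and F already connected.
C E (4): add. Components now {A,B,F} {C,E} {D}
A C (8): add. Components now {A,B,C,E,F} {D}
D F (8): add. Components now {A,B,C,D,E,F}
Non-tree edge B F has weight 1, equal to the heaviest edge on its tree cycle — swapping gives another MST of the same weight. Not unique.

No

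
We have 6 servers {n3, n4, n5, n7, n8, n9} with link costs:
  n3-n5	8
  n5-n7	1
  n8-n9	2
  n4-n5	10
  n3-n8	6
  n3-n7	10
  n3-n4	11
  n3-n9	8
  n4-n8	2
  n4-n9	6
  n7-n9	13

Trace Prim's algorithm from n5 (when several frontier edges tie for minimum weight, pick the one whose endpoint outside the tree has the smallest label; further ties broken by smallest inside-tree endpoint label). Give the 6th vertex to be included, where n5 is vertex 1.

Prim's algorithm from n5:
Step 1: frontier [n5-n7 1, n3-n5 8, n4-n5 10] → take n5-n7 (1); add n7.
Step 2: frontier [n3-n5 8, n4-n5 10, n3-n7 10, n7-n9 13] → take n3-n5 (8); add n3.
Step 3: frontier [n3-n8 6, n3-n9 8, n3-n4 11, n4-n5 10, n7-n9 13] → take n3-n8 (6); add n8.
Step 4: frontier [n3-n9 8, n3-n4 11, n4-n5 10, n7-n9 13, n4-n8 2, n8-n9 2] → take n4-n8 (2); add n4.
Step 5: frontier [n3-n9 8, n4-n9 6, n7-n9 13, n8-n9 2] → take n8-n9 (2); add n9.
Vertex order: n5, n7, n3, n8, n4, n9. The 6th vertex is n9.

n9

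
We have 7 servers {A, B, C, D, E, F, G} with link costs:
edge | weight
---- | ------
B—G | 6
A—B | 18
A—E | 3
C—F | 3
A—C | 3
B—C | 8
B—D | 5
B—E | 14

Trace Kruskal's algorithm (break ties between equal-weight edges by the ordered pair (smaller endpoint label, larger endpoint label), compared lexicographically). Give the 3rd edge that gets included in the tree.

Kruskal: consider edges lightest-first.
A—C (3): add — endpoints in different components.
A—E (3): add — endpoints in different components.
C—F (3): add — endpoints in different components.
B—D (5): add — endpoints in different components.
B—G (6): add — endpoints in different components.
B—C (8): add — endpoints in different components.
The 3rd edge added is C—F.

C-F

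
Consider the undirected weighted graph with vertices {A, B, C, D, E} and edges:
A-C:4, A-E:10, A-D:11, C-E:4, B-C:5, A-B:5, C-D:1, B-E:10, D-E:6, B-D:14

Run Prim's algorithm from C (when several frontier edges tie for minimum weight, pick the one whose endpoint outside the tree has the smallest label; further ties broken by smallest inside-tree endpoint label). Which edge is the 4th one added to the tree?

A-B

Prim, starting at C.
Step 1: frontier [C-D 1, A-C 4, C-E 4, B-C 5] → take C-D (1); add D.
Step 2: frontier [A-C 4, C-E 4, B-C 5, D-E 6, A-D 11, B-D 14] → take A-C (4); add A.
Step 3: frontier [A-B 5, A-E 10, C-E 4, B-C 5, D-E 6, B-D 14] → take C-E (4); add E.
Step 4: frontier [A-B 5, B-C 5, B-D 14, B-E 10] → take A-B (5); add B.
The 4th edge added is A-B.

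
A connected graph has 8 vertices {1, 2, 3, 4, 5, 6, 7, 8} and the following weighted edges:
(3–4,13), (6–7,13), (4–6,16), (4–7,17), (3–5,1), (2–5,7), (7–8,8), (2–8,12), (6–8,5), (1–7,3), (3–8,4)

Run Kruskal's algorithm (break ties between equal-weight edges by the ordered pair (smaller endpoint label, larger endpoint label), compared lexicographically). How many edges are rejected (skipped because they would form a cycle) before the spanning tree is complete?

Sort edges by weight, then run Kruskal:
3–5 (1): add — endpoints in different components.
1–7 (3): add — endpoints in different components.
3–8 (4): add — endpoints in different components.
6–8 (5): add — endpoints in different components.
2–5 (7): add — endpoints in different components.
7–8 (8): add — endpoints in different components.
2–8 (12): skip — 2 and 8 already connected.
3–4 (13): add — endpoints in different components.
Edges rejected before the tree was complete: 1.

1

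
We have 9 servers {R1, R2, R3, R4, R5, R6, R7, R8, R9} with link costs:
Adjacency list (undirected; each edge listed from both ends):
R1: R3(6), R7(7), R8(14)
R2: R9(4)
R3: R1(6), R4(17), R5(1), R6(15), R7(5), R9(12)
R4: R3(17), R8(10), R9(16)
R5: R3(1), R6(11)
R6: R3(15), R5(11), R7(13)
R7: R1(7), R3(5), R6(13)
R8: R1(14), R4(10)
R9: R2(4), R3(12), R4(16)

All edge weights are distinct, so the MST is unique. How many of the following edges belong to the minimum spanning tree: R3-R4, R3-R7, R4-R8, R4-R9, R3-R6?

Kruskal: consider edges lightest-first.
R3-R5 (1): add — endpoints in different components.
R2-R9 (4): add — endpoints in different components.
R3-R7 (5): add — endpoints in different components.
R1-R3 (6): add — endpoints in different components.
R1-R7 (7): skip — R7 and R1 already connected.
R4-R8 (10): add — endpoints in different components.
R5-R6 (11): add — endpoints in different components.
R3-R9 (12): add — endpoints in different components.
R6-R7 (13): skip — R7 and R6 already connected.
R1-R8 (14): add — endpoints in different components.
MST edge set: {R3-R5, R2-R9, R3-R7, R1-R3, R4-R8, R5-R6, R3-R9, R1-R8}.
Of the listed edges, {R3-R7, R4-R8} are in the MST → 2.

2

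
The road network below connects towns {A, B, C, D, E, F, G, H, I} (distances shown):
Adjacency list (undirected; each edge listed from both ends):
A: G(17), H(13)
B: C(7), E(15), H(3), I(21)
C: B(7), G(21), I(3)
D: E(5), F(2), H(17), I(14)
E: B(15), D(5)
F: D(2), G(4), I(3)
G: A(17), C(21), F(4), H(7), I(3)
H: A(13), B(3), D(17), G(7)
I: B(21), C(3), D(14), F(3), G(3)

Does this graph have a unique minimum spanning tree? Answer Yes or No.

Kruskal's algorithm — process edges by increasing weight (ties by edge label):
D–F (2): add — endpoints in different components.
B–H (3): add — endpoints in different components.
C–I (3): add — endpoints in different components.
F–I (3): add — endpoints in different components.
G–I (3): add — endpoints in different components.
F–G (4): skip — F and G already connected.
D–E (5): add — endpoints in different components.
B–C (7): add — endpoints in different components.
G–H (7): skip — G and H already connected.
A–H (13): add — endpoints in different components.
Non-tree edge G–H has weight 7, equal to the heaviest edge on its tree cycle — swapping gives another MST of the same weight. Not unique.

No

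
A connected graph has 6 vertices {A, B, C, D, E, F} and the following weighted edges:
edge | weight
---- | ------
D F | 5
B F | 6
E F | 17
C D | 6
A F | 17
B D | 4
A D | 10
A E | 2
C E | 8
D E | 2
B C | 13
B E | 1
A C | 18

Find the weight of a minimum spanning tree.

16

Kruskal's algorithm — process edges by increasing weight (ties by edge label):
B E (1): add — endpoints in different components.
A E (2): add — endpoints in different components.
D E (2): add — endpoints in different components.
B D (4): skip — B and D already connected.
D F (5): add — endpoints in different components.
B F (6): skip — B and F already connected.
C D (6): add — endpoints in different components.
MST edges: B E, A E, D E, D F, C D; total weight 1+2+2+5+6 = 16.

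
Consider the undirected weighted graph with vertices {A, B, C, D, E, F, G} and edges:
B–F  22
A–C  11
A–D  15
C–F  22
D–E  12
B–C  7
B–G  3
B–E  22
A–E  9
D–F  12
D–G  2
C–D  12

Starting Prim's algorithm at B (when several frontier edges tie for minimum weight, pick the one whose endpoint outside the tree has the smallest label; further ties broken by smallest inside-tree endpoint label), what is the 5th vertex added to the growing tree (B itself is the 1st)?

A

Prim's algorithm from B:
Step 1: cheapest edge leaving the tree is B–G (3); add G.
Step 2: cheapest edge leaving the tree is D–G (2); add D.
Step 3: cheapest edge leaving the tree is B–C (7); add C.
Step 4: cheapest edge leaving the tree is A–C (11); add A.
Step 5: cheapest edge leaving the tree is A–E (9); add E.
Step 6: cheapest edge leaving the tree is D–F (12); add F.
Vertex order: B, G, D, C, A, E, F. The 5th vertex is A.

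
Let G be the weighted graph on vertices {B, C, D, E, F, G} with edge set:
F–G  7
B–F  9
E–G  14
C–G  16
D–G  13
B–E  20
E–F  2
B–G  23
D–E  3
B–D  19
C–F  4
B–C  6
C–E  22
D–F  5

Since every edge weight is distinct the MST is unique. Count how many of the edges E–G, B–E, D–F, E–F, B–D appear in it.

Kruskal: consider edges lightest-first.
E–F (2): add. Components now {B} {C} {D} {E,F} {G}
D–E (3): add. Components now {B} {C} {D,E,F} {G}
C–F (4): add. Components now {B} {C,D,E,F} {G}
D–F (5): skip — D and F already connected.
B–C (6): add. Components now {B,C,D,E,F} {G}
F–G (7): add. Components now {B,C,D,E,F,G}
MST edge set: {E–F, D–E, C–F, B–C, F–G}.
Of the listed edges, {E–F} are in the MST → 1.

1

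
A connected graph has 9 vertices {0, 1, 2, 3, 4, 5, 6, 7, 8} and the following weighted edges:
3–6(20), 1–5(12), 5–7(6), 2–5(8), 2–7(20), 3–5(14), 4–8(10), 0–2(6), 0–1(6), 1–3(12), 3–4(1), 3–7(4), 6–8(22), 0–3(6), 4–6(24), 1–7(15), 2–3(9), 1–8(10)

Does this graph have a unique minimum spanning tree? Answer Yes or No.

No

Sort edges by weight, then run Kruskal:
3–4 (1): add — endpoints in different components.
3–7 (4): add — endpoints in different components.
0–1 (6): add — endpoints in different components.
0–2 (6): add — endpoints in different components.
0–3 (6): add — endpoints in different components.
5–7 (6): add — endpoints in different components.
2–5 (8): skip — 2 and 5 already connected.
2–3 (9): skip — 2 and 3 already connected.
1–8 (10): add — endpoints in different components.
4–8 (10): skip — 4 and 8 already connected.
1–3 (12): skip — 1 and 3 already connected.
1–5 (12): skip — 1 and 5 already connected.
3–5 (14): skip — 3 and 5 already connected.
1–7 (15): skip — 1 and 7 already connected.
2–7 (20): skip — 2 and 7 already connected.
3–6 (20): add — endpoints in different components.
Non-tree edge 4–8 has weight 10, equal to the heaviest edge on its tree cycle — swapping gives another MST of the same weight. Not unique.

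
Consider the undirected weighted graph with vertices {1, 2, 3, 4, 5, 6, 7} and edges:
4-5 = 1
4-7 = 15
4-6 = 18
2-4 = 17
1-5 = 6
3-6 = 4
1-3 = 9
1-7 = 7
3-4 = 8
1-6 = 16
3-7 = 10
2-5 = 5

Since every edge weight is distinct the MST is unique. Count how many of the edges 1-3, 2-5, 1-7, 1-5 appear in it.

Kruskal's algorithm — process edges by increasing weight (ties by edge label):
4-5 (1): add — endpoints in different components.
3-6 (4): add — endpoints in different components.
2-5 (5): add — endpoints in different components.
1-5 (6): add — endpoints in different components.
1-7 (7): add — endpoints in different components.
3-4 (8): add — endpoints in different components.
MST edge set: {4-5, 3-6, 2-5, 1-5, 1-7, 3-4}.
Of the listed edges, {2-5, 1-7, 1-5} are in the MST → 3.

3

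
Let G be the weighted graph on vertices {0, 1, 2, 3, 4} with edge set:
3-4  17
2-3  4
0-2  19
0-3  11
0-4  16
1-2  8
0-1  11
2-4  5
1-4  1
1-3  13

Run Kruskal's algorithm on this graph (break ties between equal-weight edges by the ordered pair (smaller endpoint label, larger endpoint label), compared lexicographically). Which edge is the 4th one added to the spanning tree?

Kruskal: consider edges lightest-first.
1-4 (1): add — endpoints in different components.
2-3 (4): add — endpoints in different components.
2-4 (5): add — endpoints in different components.
1-2 (8): skip — 1 and 2 already connected.
0-1 (11): add — endpoints in different components.
The 4th edge added is 0-1.

0-1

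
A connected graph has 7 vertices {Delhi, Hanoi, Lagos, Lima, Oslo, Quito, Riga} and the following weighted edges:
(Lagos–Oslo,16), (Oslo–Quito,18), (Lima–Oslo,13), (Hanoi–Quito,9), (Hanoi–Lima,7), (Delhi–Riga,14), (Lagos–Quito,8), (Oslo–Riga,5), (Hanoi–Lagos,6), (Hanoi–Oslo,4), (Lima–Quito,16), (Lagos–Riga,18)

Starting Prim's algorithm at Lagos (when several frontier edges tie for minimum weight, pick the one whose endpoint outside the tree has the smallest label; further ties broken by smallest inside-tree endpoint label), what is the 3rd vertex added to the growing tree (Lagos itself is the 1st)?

Oslo

Prim, starting at Lagos.
Step 1: frontier [Hanoi–Lagos 6, Lagos–Quito 8, Lagos–Oslo 16, Lagos–Riga 18] → take Hanoi–Lagos (6); add Hanoi.
Step 2: frontier [Hanoi–Oslo 4, Hanoi–Lima 7, Hanoi–Quito 9, Lagos–Quito 8, Lagos–Oslo 16, Lagos–Riga 18] → take Hanoi–Oslo (4); add Oslo.
Step 3: frontier [Hanoi–Lima 7, Hanoi–Quito 9, Lagos–Quito 8, Lagos–Riga 18, Oslo–Riga 5, Lima–Oslo 13, Oslo–Quito 18] → take Oslo–Riga (5); add Riga.
Step 4: frontier [Hanoi–Lima 7, Hanoi–Quito 9, Lagos–Quito 8, Lima–Oslo 13, Oslo–Quito 18, Delhi–Riga 14] → take Hanoi–Lima (7); add Lima.
Step 5: frontier [Hanoi–Quito 9, Lagos–Quito 8, Lima–Quito 16, Oslo–Quito 18, Delhi–Riga 14] → take Lagos–Quito (8); add Quito.
Step 6: frontier [Delhi–Riga 14] → take Delhi–Riga (14); add Delhi.
Vertex order: Lagos, Hanoi, Oslo, Riga, Lima, Quito, Delhi. The 3rd vertex is Oslo.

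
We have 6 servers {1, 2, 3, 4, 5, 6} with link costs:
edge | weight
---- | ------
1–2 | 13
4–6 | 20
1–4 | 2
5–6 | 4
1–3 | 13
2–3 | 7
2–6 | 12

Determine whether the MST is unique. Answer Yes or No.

Kruskal's algorithm — process edges by increasing weight (ties by edge label):
1–4 (2): add — endpoints in different components.
5–6 (4): add — endpoints in different components.
2–3 (7): add — endpoints in different components.
2–6 (12): add — endpoints in different components.
1–2 (13): add — endpoints in different components.
Non-tree edge 1–3 has weight 13, equal to the heaviest edge on its tree cycle — swapping gives another MST of the same weight. Not unique.

No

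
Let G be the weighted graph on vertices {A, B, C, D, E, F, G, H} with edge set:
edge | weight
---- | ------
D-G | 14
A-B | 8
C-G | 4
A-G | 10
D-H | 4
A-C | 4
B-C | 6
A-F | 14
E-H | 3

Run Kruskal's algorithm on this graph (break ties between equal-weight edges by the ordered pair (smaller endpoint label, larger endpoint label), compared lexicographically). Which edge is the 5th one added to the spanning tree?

B-C

Kruskal's algorithm — process edges by increasing weight (ties by edge label):
E-H (3): add — endpoints in different components.
A-C (4): add — endpoints in different components.
C-G (4): add — endpoints in different components.
D-H (4): add — endpoints in different components.
B-C (6): add — endpoints in different components.
A-B (8): skip — A and B already connected.
A-G (10): skip — A and G already connected.
A-F (14): add — endpoints in different components.
D-G (14): add — endpoints in different components.
The 5th edge added is B-C.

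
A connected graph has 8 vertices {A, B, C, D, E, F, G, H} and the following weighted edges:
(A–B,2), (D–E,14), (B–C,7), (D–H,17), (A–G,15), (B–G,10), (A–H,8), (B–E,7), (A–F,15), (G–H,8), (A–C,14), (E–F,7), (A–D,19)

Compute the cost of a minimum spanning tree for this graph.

Kruskal's algorithm — process edges by increasing weight (ties by edge label):
A–B (2): add — endpoints in different components.
B–C (7): add — endpoints in different components.
B–E (7): add — endpoints in different components.
E–F (7): add — endpoints in different components.
A–H (8): add — endpoints in different components.
G–H (8): add — endpoints in different components.
B–G (10): skip — B and G already connected.
A–C (14): skip — A and C already connected.
D–E (14): add — endpoints in different components.
MST edges: A–B, B–C, B–E, E–F, A–H, G–H, D–E; total weight 2+7+7+7+8+8+14 = 53.

53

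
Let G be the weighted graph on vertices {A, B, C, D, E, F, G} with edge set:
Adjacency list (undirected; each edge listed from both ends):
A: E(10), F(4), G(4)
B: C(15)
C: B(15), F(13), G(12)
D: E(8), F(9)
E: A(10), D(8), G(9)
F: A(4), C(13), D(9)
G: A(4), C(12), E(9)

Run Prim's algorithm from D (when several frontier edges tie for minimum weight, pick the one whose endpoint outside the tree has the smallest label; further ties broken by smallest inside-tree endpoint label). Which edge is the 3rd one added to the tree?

A-F

Prim, starting at D.
Step 1: cheapest edge leaving the tree is D E (8); add E.
Step 2: cheapest edge leaving the tree is D F (9); add F.
Step 3: cheapest edge leaving the tree is A F (4); add A.
Step 4: cheapest edge leaving the tree is A G (4); add G.
Step 5: cheapest edge leaving the tree is C G (12); add C.
Step 6: cheapest edge leaving the tree is B C (15); add B.
The 3rd edge added is A F.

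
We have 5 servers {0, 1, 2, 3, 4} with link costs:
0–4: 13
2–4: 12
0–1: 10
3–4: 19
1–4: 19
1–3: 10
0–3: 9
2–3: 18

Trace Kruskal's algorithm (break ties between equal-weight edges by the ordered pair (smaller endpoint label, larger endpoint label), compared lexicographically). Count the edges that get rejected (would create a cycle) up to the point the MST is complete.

1

Kruskal's algorithm — process edges by increasing weight (ties by edge label):
0–3 (9): add — endpoints in different components.
0–1 (10): add — endpoints in different components.
1–3 (10): skip — 1 and 3 already connected.
2–4 (12): add — endpoints in different components.
0–4 (13): add — endpoints in different components.
Edges rejected before the tree was complete: 1.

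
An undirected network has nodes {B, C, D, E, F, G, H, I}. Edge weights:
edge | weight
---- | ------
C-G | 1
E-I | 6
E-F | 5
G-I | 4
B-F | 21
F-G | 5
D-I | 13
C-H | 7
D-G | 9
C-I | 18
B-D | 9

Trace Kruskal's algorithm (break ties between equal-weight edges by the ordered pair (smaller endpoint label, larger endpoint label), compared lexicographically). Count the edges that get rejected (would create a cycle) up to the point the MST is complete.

Kruskal: consider edges lightest-first.
C-G (1): add — endpoints in different components.
G-I (4): add — endpoints in different components.
E-F (5): add — endpoints in different components.
F-G (5): add — endpoints in different components.
E-I (6): skip — E and I already connected.
C-H (7): add — endpoints in different components.
B-D (9): add — endpoints in different components.
D-G (9): add — endpoints in different components.
Edges rejected before the tree was complete: 1.

1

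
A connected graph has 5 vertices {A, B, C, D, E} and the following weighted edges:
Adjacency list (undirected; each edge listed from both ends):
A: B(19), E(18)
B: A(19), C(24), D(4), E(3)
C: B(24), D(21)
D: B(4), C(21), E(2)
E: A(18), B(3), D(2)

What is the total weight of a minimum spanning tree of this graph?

44

Prim, starting at D.
Step 1: frontier [D–E 2, B–D 4, C–D 21] → take D–E (2); add E.
Step 2: frontier [B–D 4, C–D 21, B–E 3, A–E 18] → take B–E (3); add B.
Step 3: frontier [A–B 19, B–C 24, C–D 21, A–E 18] → take A–E (18); add A.
Step 4: frontier [B–C 24, C–D 21] → take C–D (21); add C.
MST edges: D–E, B–E, A–E, C–D; total weight 2+3+18+21 = 44.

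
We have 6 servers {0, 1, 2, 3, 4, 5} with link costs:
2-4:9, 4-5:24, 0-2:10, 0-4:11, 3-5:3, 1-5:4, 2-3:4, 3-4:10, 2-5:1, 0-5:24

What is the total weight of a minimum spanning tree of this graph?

27

Kruskal's algorithm — process edges by increasing weight (ties by edge label):
2-5 (1): add — endpoints in different components.
3-5 (3): add — endpoints in different components.
1-5 (4): add — endpoints in different components.
2-3 (4): skip — 2 and 3 already connected.
2-4 (9): add — endpoints in different components.
0-2 (10): add — endpoints in different components.
MST edges: 2-5, 3-5, 1-5, 2-4, 0-2; total weight 1+3+4+9+10 = 27.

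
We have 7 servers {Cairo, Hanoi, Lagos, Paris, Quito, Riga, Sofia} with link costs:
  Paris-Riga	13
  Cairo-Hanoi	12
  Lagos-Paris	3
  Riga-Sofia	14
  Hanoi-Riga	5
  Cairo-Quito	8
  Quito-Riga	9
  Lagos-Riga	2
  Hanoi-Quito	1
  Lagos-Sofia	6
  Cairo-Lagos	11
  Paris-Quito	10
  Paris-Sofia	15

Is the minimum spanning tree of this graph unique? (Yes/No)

Kruskal: consider edges lightest-first.
Hanoi-Quito (1): add. Components now {Sofia} {Lagos} {Paris} {Riga} {Hanoi,Quito} {Cairo}
Lagos-Riga (2): add. Components now {Sofia} {Lagos,Riga} {Paris} {Hanoi,Quito} {Cairo}
Lagos-Paris (3): add. Components now {Sofia} {Lagos,Paris,Riga} {Hanoi,Quito} {Cairo}
Hanoi-Riga (5): add. Components now {Sofia} {Hanoi,Lagos,Paris,Quito,Riga} {Cairo}
Lagos-Sofia (6): add. Components now {Hanoi,Lagos,Paris,Quito,Riga,Sofia} {Cairo}
Cairo-Quito (8): add. Components now {Cairo,Hanoi,Lagos,Paris,Quito,Riga,Sofia}
Every non-tree edge has weight strictly greater than the heaviest edge on the tree path between its endpoints, so the MST is unique.

Yes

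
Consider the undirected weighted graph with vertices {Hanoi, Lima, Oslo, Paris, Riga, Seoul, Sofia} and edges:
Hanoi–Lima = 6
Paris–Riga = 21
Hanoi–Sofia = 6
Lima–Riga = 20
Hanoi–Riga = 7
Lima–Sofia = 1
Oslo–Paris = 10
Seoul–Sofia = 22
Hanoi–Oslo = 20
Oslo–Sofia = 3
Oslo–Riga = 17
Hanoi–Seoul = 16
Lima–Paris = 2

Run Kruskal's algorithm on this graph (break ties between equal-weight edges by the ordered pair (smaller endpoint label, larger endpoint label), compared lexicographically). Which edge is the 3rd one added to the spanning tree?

Sort edges by weight, then run Kruskal:
Lima–Sofia (1): add. Components now {Riga} {Hanoi} {Seoul} {Oslo} {Paris} {Lima,Sofia}
Lima–Paris (2): add. Components now {Riga} {Hanoi} {Seoul} {Oslo} {Lima,Paris,Sofia}
Oslo–Sofia (3): add. Components now {Riga} {Hanoi} {Seoul} {Lima,Oslo,Paris,Sofia}
Hanoi–Lima (6): add. Components now {Riga} {Hanoi,Lima,Oslo,Paris,Sofia} {Seoul}
Hanoi–Sofia (6): skip — Hanoi and Sofia already connected.
Hanoi–Riga (7): add. Components now {Hanoi,Lima,Oslo,Paris,Riga,Sofia} {Seoul}
Oslo–Paris (10): skip — Oslo and Paris already connected.
Hanoi–Seoul (16): add. Components now {Hanoi,Lima,Oslo,Paris,Riga,Seoul,Sofia}
The 3rd edge added is Oslo–Sofia.

Oslo-Sofia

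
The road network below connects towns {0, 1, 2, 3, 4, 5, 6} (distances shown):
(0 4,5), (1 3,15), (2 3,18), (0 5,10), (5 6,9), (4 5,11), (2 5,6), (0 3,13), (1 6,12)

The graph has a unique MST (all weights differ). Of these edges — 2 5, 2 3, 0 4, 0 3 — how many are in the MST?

Kruskal's algorithm — process edges by increasing weight (ties by edge label):
0 4 (5): add. Components now {0,4} {1} {2} {3} {5} {6}
2 5 (6): add. Components now {0,4} {1} {2,5} {3} {6}
5 6 (9): add. Components now {0,4} {1} {2,5,6} {3}
0 5 (10): add. Components now {0,2,4,5,6} {1} {3}
4 5 (11): skip — 4 and 5 already connected.
1 6 (12): add. Components now {0,1,2,4,5,6} {3}
0 3 (13): add. Components now {0,1,2,3,4,5,6}
MST edge set: {0 4, 2 5, 5 6, 0 5, 1 6, 0 3}.
Of the listed edges, {2 5, 0 4, 0 3} are in the MST → 3.

3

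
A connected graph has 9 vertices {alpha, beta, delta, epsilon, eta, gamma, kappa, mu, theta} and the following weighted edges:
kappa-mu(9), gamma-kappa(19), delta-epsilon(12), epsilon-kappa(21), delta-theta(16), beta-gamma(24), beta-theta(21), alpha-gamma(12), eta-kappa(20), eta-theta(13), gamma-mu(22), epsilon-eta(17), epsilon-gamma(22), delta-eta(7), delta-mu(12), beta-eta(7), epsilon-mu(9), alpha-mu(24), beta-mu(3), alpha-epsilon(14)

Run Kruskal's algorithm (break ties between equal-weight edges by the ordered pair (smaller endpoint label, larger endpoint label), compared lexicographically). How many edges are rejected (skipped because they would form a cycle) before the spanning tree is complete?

Sort edges by weight, then run Kruskal:
beta-mu (3): add — endpoints in different components.
beta-eta (7): add — endpoints in different components.
delta-eta (7): add — endpoints in different components.
epsilon-mu (9): add — endpoints in different components.
kappa-mu (9): add — endpoints in different components.
alpha-gamma (12): add — endpoints in different components.
delta-epsilon (12): skip — epsilon and delta already connected.
delta-mu (12): skip — mu and delta already connected.
eta-theta (13): add — endpoints in different components.
alpha-epsilon (14): add — endpoints in different components.
Edges rejected before the tree was complete: 2.

2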